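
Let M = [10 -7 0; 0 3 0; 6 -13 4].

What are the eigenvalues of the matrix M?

3, 4, 10

Set up det(μI - M) = 0.
Expanding the 3×3 determinant: p(μ) = μ^3 - 17μ^2 + 82μ - 120.
Since p(3) = 0, μ = 3 is a root.
Factor out (μ - 3): p(μ) = (μ - 3)·(μ^2 - 14μ + 40).
The quadratic factors as (μ - 4)·(μ - 10).
Eigenvalues: 3, 4, 10.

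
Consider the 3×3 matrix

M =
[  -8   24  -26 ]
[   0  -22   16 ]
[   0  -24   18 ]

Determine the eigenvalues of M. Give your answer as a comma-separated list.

-8, -6, 2

The characteristic polynomial is p(λ) = det(λI - M).
Cofactor expansion gives p(λ) = λ^3 + 12λ^2 + 20λ - 96.
Try λ = -8: p(-8) = 0, so -8 is a root.
Dividing by (λ + 8) leaves λ^2 + 4λ - 12.
The quadratic factors as (λ + 6)·(λ - 2).
Eigenvalues: -8, -6, 2.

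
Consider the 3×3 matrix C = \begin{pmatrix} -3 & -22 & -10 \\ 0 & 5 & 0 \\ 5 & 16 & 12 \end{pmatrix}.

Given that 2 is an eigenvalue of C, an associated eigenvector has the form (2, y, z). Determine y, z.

We need (C - 2I)v = 0.
C - 2I = [[-5, -22, -10], [0, 3, 0], [5, 16, 10]].
Row 1: (-5)·2 + (-22)·y + (-10)·z = 0
Row 2: (0)·2 + (3)·y + (0)·z = 0
Row 3: (5)·2 + (16)·y + (10)·z = 0
Solving gives y = 0, z = -1.
Check: C·(2, 0, -1) = (4, 0, -2) = 2·(2, 0, -1).

0, -1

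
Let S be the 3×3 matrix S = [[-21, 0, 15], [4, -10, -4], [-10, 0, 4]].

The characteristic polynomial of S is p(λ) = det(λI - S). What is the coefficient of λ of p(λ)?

p(λ) = λ^3 + 27λ^2 + 236λ + 660.
The coefficient of λ is 236.

236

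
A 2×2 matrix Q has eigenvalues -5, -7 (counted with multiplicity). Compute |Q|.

35

det(Q) is the product of the eigenvalues: (-5) · (-7) = 35.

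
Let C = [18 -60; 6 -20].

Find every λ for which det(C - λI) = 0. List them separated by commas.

-2, 0

det(C - tI) = (18 - t)(-20 - t) - (-60)·(6) = t^2 + 2t.
This factors as (t + 2)·t = 0.
Eigenvalues: -2, 0.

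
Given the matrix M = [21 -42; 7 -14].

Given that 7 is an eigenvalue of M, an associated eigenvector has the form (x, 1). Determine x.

3

We need (M - 7I)v = 0.
M - 7I = [[14, -42], [7, -21]].
Row 1: (14)·x + (-42)·1 = 0
Row 2: (7)·x + (-21)·1 = 0
Solving gives x = 3.
Check: M·(3, 1) = (21, 7) = 7·(3, 1).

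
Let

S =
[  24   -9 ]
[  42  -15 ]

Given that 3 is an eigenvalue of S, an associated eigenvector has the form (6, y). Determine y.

14

We need (S - 3I)v = 0.
S - 3I = [[21, -9], [42, -18]].
Row 1: (21)·6 + (-9)·y = 0
Row 2: (42)·6 + (-18)·y = 0
Solving gives y = 14.
Check: S·(6, 14) = (18, 42) = 3·(6, 14).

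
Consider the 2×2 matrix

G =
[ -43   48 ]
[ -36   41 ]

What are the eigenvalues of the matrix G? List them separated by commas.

det(G - rI) = (-43 - r)(41 - r) - (48)·(-36) = r^2 + 2r - 35.
This factors as (r + 7)·(r - 5) = 0.
Eigenvalues: -7, 5.

-7, 5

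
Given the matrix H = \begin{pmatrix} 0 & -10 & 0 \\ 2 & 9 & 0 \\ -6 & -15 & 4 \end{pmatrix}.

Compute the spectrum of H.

The characteristic polynomial is p(r) = det(rI - H).
Cofactor expansion gives p(r) = r^3 - 13r^2 + 56r - 80.
Rational-root test: r = 5 gives p(5) = 0.
Factor out (r - 5): p(r) = (r - 5)·(r^2 - 8r + 16).
The quadratic factor is (r - 4)^2.
Eigenvalues: 4, 4, 5.

4, 4, 5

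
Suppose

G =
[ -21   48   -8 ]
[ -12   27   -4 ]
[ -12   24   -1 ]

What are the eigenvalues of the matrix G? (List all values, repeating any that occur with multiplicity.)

-1, 3, 3

Set up det(λI - G) = 0.
Cofactor expansion gives p(λ) = λ^3 - 5λ^2 + 3λ + 9.
Rational-root test: λ = -1 gives p(-1) = 0.
Dividing by (λ + 1) leaves λ^2 - 6λ + 9.
The quadratic factor is (λ - 3)^2.
Eigenvalues: -1, 3, 3.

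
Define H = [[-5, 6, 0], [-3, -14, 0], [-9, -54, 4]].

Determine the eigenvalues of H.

-11, -8, 4

Compute the characteristic polynomial p(μ) = det(μI - H).
Expanding along the first row, p(μ) = μ^3 + 15μ^2 + 12μ - 352.
Rational-root test: μ = 4 gives p(4) = 0.
Factor out (μ - 4): p(μ) = (μ - 4)·(μ^2 + 19μ + 88).
The quadratic factors as (μ + 11)·(μ + 8).
Eigenvalues: -11, -8, 4.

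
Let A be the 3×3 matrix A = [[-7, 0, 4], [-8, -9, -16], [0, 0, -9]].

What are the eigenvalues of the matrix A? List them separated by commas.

-9, -9, -7

Compute the characteristic polynomial p(λ) = det(λI - A).
Expanding along the first row, p(λ) = λ^3 + 25λ^2 + 207λ + 567.
Since p(-7) = 0, λ = -7 is a root.
Dividing by (λ + 7) leaves λ^2 + 18λ + 81.
The quadratic factor is (λ + 9)^2.
Eigenvalues: -9, -9, -7.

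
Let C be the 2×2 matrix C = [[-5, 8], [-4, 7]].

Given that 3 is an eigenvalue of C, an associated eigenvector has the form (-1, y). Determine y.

-1

We need (C - 3I)v = 0.
C - 3I = [[-8, 8], [-4, 4]].
Row 1: (-8)·-1 + (8)·y = 0
Row 2: (-4)·-1 + (4)·y = 0
Solving gives y = -1.
Check: C·(-1, -1) = (-3, -3) = 3·(-1, -1).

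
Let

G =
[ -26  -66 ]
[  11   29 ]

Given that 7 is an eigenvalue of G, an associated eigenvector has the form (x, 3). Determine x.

We need (G - 7I)v = 0.
G - 7I = [[-33, -66], [11, 22]].
Row 1: (-33)·x + (-66)·3 = 0
Row 2: (11)·x + (22)·3 = 0
Solving gives x = -6.
Check: G·(-6, 3) = (-42, 21) = 7·(-6, 3).

-6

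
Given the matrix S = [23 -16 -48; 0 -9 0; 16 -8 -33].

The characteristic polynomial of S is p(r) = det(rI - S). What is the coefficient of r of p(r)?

p(r) = r^3 + 19r^2 + 99r + 81.
The coefficient of r is 99.

99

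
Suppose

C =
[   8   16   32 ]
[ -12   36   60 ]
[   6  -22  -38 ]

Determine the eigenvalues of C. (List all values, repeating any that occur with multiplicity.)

Compute the characteristic polynomial p(s) = det(sI - C).
Cofactor expansion gives p(s) = s^3 - 6s^2 - 64s + 384.
Since p(6) = 0, s = 6 is a root.
Dividing by (s - 6) leaves s^2 - 64.
The quadratic factors as (s + 8)·(s - 8).
Eigenvalues: -8, 6, 8.

-8, 6, 8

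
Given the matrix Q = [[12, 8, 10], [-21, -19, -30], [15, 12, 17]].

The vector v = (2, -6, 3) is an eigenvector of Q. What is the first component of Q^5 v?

486

First find the eigenvalue: Qv = (6, -18, 9) = 3·(2, -6, 3), so λ = 3.
Then Q^5 v = λ^5·v = 3^5·(2, -6, 3) = 243·(2, -6, 3) = (486, -1458, 729).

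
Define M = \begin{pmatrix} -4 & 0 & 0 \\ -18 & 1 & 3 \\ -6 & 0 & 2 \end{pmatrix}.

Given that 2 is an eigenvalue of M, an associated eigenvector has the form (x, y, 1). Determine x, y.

We need (M - 2I)v = 0.
M - 2I = [[-6, 0, 0], [-18, -1, 3], [-6, 0, 0]].
Row 1: (-6)·x + (0)·y + (0)·1 = 0
Row 2: (-18)·x + (-1)·y + (3)·1 = 0
Row 3: (-6)·x + (0)·y + (0)·1 = 0
Solving gives x = 0, y = 3.
Check: M·(0, 3, 1) = (0, 6, 2) = 2·(0, 3, 1).

0, 3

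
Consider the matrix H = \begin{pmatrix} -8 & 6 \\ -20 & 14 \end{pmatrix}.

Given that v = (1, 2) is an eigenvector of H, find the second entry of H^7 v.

32768

First find the eigenvalue: Hv = (4, 8) = 4·(1, 2), so λ = 4.
Then H^7 v = λ^7·v = 4^7·(1, 2) = 16384·(1, 2) = (16384, 32768).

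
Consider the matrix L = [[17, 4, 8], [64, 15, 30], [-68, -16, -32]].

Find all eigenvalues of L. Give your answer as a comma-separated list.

Set up det(lambda·I - L) = 0.
Expanding the 3×3 determinant: p(lambda) = lambda^3 - lambda.
Rational-root test: lambda = 0 gives p(0) = 0.
Dividing by lambda leaves lambda^2 - 1.
The quadratic factors as (lambda + 1)·(lambda - 1).
Eigenvalues: -1, 0, 1.

-1, 0, 1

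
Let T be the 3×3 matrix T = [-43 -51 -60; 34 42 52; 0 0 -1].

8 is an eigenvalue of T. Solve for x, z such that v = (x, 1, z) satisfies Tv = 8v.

-1, 0

We need (T - 8I)v = 0.
T - 8I = [[-51, -51, -60], [34, 34, 52], [0, 0, -9]].
Row 1: (-51)·x + (-51)·1 + (-60)·z = 0
Row 2: (34)·x + (34)·1 + (52)·z = 0
Row 3: (0)·x + (0)·1 + (-9)·z = 0
Solving gives x = -1, z = 0.
Check: T·(-1, 1, 0) = (-8, 8, 0) = 8·(-1, 1, 0).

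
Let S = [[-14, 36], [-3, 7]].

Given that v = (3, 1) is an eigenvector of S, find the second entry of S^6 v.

64

First find the eigenvalue: Sv = (-6, -2) = -2·(3, 1), so λ = -2.
Then S^6 v = λ^6·v = (-2)^6·(3, 1) = 64·(3, 1) = (192, 64).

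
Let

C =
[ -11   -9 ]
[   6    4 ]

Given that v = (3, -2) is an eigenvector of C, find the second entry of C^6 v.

-31250

First find the eigenvalue: Cv = (-15, 10) = -5·(3, -2), so λ = -5.
Then C^6 v = λ^6·v = (-5)^6·(3, -2) = 15625·(3, -2) = (46875, -31250).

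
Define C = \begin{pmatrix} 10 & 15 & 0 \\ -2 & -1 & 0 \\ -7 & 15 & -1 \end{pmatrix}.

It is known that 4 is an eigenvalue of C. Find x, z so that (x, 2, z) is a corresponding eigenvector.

-5, 13

We need (C - 4I)v = 0.
C - 4I = [[6, 15, 0], [-2, -5, 0], [-7, 15, -5]].
Row 1: (6)·x + (15)·2 + (0)·z = 0
Row 2: (-2)·x + (-5)·2 + (0)·z = 0
Row 3: (-7)·x + (15)·2 + (-5)·z = 0
Solving gives x = -5, z = 13.
Check: C·(-5, 2, 13) = (-20, 8, 52) = 4·(-5, 2, 13).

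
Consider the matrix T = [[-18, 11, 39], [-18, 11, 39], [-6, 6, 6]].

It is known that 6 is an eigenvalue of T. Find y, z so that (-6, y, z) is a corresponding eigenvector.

-6, -2

We need (T - 6I)v = 0.
T - 6I = [[-24, 11, 39], [-18, 5, 39], [-6, 6, 0]].
Row 1: (-24)·-6 + (11)·y + (39)·z = 0
Row 2: (-18)·-6 + (5)·y + (39)·z = 0
Row 3: (-6)·-6 + (6)·y + (0)·z = 0
Solving gives y = -6, z = -2.
Check: T·(-6, -6, -2) = (-36, -36, -12) = 6·(-6, -6, -2).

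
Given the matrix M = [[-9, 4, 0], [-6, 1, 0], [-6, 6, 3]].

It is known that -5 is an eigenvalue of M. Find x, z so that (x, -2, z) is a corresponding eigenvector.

-2, 0

We need (M + 5I)v = 0.
M + 5I = [[-4, 4, 0], [-6, 6, 0], [-6, 6, 8]].
Row 1: (-4)·x + (4)·-2 + (0)·z = 0
Row 2: (-6)·x + (6)·-2 + (0)·z = 0
Row 3: (-6)·x + (6)·-2 + (8)·z = 0
Solving gives x = -2, z = 0.
Check: M·(-2, -2, 0) = (10, 10, 0) = -5·(-2, -2, 0).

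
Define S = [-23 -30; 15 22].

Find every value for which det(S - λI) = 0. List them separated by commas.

-8, 7

det(S - μI) = (-23 - μ)(22 - μ) - (-30)·(15) = μ^2 + μ - 56.
This factors as (μ + 8)·(μ - 7) = 0.
Eigenvalues: -8, 7.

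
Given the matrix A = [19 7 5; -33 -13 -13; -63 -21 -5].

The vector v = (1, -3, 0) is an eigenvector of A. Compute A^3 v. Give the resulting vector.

First find the eigenvalue: Av = (-2, 6, 0) = -2·(1, -3, 0), so λ = -2.
Then A^3 v = λ^3·v = (-2)^3·(1, -3, 0) = -8·(1, -3, 0) = (-8, 24, 0).

(-8, 24, 0)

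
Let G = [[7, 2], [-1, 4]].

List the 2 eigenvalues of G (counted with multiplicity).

5, 6

det(G - λI) = (7 - λ)(4 - λ) - (2)·(-1) = λ^2 - 11λ + 30.
This factors as (λ - 5)·(λ - 6) = 0.
Eigenvalues: 5, 6.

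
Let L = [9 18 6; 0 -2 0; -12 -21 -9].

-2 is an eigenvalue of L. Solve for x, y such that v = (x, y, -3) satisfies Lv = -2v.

We need (L + 2I)v = 0.
L + 2I = [[11, 18, 6], [0, 0, 0], [-12, -21, -7]].
Row 1: (11)·x + (18)·y + (6)·-3 = 0
Row 2: (0)·x + (0)·y + (0)·-3 = 0
Row 3: (-12)·x + (-21)·y + (-7)·-3 = 0
Solving gives x = 0, y = 1.
Check: L·(0, 1, -3) = (0, -2, 6) = -2·(0, 1, -3).

0, 1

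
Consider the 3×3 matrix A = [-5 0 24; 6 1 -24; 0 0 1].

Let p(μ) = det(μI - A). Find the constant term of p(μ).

5

p(μ) = μ^3 + 3μ^2 - 9μ + 5.
The constant term is 5.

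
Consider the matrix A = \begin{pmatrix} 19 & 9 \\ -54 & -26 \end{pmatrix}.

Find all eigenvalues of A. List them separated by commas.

det(A - μI) = (19 - μ)(-26 - μ) - (9)·(-54) = μ^2 + 7μ - 8.
This factors as (μ + 8)·(μ - 1) = 0.
Eigenvalues: -8, 1.

-8, 1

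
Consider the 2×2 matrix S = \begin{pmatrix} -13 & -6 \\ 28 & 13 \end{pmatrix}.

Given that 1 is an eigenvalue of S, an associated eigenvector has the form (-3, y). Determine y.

7

We need (S - 1I)v = 0.
S - 1I = [[-14, -6], [28, 12]].
Row 1: (-14)·-3 + (-6)·y = 0
Row 2: (28)·-3 + (12)·y = 0
Solving gives y = 7.
Check: S·(-3, 7) = (-3, 7) = 1·(-3, 7).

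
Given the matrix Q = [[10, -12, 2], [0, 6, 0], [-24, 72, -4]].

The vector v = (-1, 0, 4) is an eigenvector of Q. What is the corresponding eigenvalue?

2

Compute Qv: Q·(-1, 0, 4) = (-2, 0, 8).
Since Qv = λv, compare component 1: -2 = λ·-1, so λ = 2.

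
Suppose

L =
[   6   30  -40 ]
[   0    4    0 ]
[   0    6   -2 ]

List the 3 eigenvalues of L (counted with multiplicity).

The characteristic polynomial is p(λ) = det(λI - L).
Cofactor expansion gives p(λ) = λ^3 - 8λ^2 + 4λ + 48.
Try λ = -2: p(-2) = 0, so -2 is a root.
Dividing by (λ + 2) leaves λ^2 - 10λ + 24.
The quadratic factors as (λ - 4)·(λ - 6).
Eigenvalues: -2, 4, 6.

-2, 4, 6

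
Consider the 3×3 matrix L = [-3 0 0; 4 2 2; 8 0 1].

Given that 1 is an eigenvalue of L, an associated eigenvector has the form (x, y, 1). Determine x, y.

We need (L - 1I)v = 0.
L - 1I = [[-4, 0, 0], [4, 1, 2], [8, 0, 0]].
Row 1: (-4)·x + (0)·y + (0)·1 = 0
Row 2: (4)·x + (1)·y + (2)·1 = 0
Row 3: (8)·x + (0)·y + (0)·1 = 0
Solving gives x = 0, y = -2.
Check: L·(0, -2, 1) = (0, -2, 1) = 1·(0, -2, 1).

0, -2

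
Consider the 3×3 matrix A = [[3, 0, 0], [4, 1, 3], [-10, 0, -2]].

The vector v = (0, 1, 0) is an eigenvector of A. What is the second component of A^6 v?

First find the eigenvalue: Av = (0, 1, 0) = 1·(0, 1, 0), so λ = 1.
Then A^6 v = λ^6·v = 1^6·(0, 1, 0) = 1·(0, 1, 0) = (0, 1, 0).

1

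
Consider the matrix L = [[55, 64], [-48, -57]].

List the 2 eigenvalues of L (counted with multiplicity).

-9, 7

det(L - lambda·I) = (55 - lambda)(-57 - lambda) - (64)·(-48) = lambda^2 + 2·lambda - 63.
This factors as (lambda + 9)·(lambda - 7) = 0.
Eigenvalues: -9, 7.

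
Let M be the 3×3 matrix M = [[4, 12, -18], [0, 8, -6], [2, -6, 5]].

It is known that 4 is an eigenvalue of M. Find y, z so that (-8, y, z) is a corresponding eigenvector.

We need (M - 4I)v = 0.
M - 4I = [[0, 12, -18], [0, 4, -6], [2, -6, 1]].
Row 1: (0)·-8 + (12)·y + (-18)·z = 0
Row 2: (0)·-8 + (4)·y + (-6)·z = 0
Row 3: (2)·-8 + (-6)·y + (1)·z = 0
Solving gives y = -3, z = -2.
Check: M·(-8, -3, -2) = (-32, -12, -8) = 4·(-8, -3, -2).

-3, -2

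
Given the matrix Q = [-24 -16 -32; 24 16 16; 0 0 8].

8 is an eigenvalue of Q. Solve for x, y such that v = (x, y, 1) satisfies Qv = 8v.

We need (Q - 8I)v = 0.
Q - 8I = [[-32, -16, -32], [24, 8, 16], [0, 0, 0]].
Row 1: (-32)·x + (-16)·y + (-32)·1 = 0
Row 2: (24)·x + (8)·y + (16)·1 = 0
Row 3: (0)·x + (0)·y + (0)·1 = 0
Solving gives x = 0, y = -2.
Check: Q·(0, -2, 1) = (0, -16, 8) = 8·(0, -2, 1).

0, -2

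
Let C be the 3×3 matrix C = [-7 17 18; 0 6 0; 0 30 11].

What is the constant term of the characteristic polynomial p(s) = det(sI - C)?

p(0) = det(0·I − C) = det(−C) = (−1)^3·det(C).
det(C) = -462, so p(0) = 462.

462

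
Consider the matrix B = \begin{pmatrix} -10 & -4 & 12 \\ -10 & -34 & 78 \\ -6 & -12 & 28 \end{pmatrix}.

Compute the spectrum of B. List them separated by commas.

The characteristic polynomial is p(r) = det(rI - B).
Expanding the 3×3 determinant: p(r) = r^3 + 16r^2 + 76r + 96.
Since p(-2) = 0, r = -2 is a root.
Dividing by (r + 2) leaves r^2 + 14r + 48.
The quadratic factors as (r + 8)·(r + 6).
Eigenvalues: -8, -6, -2.

-8, -6, -2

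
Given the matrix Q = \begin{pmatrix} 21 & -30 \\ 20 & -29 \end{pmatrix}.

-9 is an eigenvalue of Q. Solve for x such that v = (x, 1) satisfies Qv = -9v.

We need (Q + 9I)v = 0.
Q + 9I = [[30, -30], [20, -20]].
Row 1: (30)·x + (-30)·1 = 0
Row 2: (20)·x + (-20)·1 = 0
Solving gives x = 1.
Check: Q·(1, 1) = (-9, -9) = -9·(1, 1).

1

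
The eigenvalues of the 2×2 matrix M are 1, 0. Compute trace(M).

trace(M) is the sum of the eigenvalues: (1) + (0) = 1.

1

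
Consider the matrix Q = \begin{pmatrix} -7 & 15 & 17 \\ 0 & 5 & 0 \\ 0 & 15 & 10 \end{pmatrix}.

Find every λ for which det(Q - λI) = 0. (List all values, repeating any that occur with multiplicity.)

The characteristic polynomial is p(t) = det(tI - Q).
Expanding along the first row, p(t) = t^3 - 8t^2 - 55t + 350.
Since p(5) = 0, t = 5 is a root.
Dividing by (t - 5) leaves t^2 - 3t - 70.
The quadratic factors as (t + 7)·(t - 10).
Eigenvalues: -7, 5, 10.

-7, 5, 10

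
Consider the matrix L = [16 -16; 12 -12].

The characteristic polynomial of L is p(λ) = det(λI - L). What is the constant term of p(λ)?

p(λ) = λ^2 - 4λ.
The constant term is 0.

0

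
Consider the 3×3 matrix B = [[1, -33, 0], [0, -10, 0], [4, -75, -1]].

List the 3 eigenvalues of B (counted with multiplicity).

The characteristic polynomial is p(s) = det(sI - B).
Expanding along the first row, p(s) = s^3 + 10s^2 - s - 10.
Rational-root test: s = -10 gives p(-10) = 0.
Dividing by (s + 10) leaves s^2 - 1.
The quadratic factors as (s + 1)·(s - 1).
Eigenvalues: -10, -1, 1.

-10, -1, 1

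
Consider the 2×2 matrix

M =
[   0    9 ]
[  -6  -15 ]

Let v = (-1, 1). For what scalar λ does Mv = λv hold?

Compute Mv: M·(-1, 1) = (9, -9).
Since Mv = λv, compare component 1: 9 = λ·-1, so λ = -9.

-9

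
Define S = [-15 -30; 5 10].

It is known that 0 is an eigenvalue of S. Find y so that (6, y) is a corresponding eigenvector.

-3

We need (S)v = 0.
S = [[-15, -30], [5, 10]].
Row 1: (-15)·6 + (-30)·y = 0
Row 2: (5)·6 + (10)·y = 0
Solving gives y = -3.
Check: S·(6, -3) = (0, 0) = 0·(6, -3).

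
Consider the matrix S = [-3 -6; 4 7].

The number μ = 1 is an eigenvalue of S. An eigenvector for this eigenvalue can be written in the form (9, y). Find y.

We need (S - 1I)v = 0.
S - 1I = [[-4, -6], [4, 6]].
Row 1: (-4)·9 + (-6)·y = 0
Row 2: (4)·9 + (6)·y = 0
Solving gives y = -6.
Check: S·(9, -6) = (9, -6) = 1·(9, -6).

-6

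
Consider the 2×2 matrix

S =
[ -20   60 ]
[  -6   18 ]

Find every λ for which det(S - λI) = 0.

det(S - lambda·I) = (-20 - lambda)(18 - lambda) - (60)·(-6) = lambda^2 + 2·lambda.
This factors as (lambda + 2)·lambda = 0.
Eigenvalues: -2, 0.

-2, 0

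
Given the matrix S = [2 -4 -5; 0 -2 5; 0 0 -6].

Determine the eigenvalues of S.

-6, -2, 2

S is upper triangular, so its eigenvalues are the diagonal entries.
Diagonal: 2, -2, -6.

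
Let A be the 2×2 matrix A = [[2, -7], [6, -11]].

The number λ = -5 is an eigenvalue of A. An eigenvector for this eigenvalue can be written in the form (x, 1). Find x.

We need (A + 5I)v = 0.
A + 5I = [[7, -7], [6, -6]].
Row 1: (7)·x + (-7)·1 = 0
Row 2: (6)·x + (-6)·1 = 0
Solving gives x = 1.
Check: A·(1, 1) = (-5, -5) = -5·(1, 1).

1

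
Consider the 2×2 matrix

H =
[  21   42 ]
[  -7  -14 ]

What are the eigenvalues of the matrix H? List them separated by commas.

0, 7

det(H - λI) = (21 - λ)(-14 - λ) - (42)·(-7) = λ^2 - 7λ.
This factors as λ·(λ - 7) = 0.
Eigenvalues: 0, 7.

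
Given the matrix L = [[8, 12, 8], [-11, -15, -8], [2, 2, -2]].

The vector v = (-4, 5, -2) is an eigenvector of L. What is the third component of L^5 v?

First find the eigenvalue: Lv = (12, -15, 6) = -3·(-4, 5, -2), so λ = -3.
Then L^5 v = λ^5·v = (-3)^5·(-4, 5, -2) = -243·(-4, 5, -2) = (972, -1215, 486).

486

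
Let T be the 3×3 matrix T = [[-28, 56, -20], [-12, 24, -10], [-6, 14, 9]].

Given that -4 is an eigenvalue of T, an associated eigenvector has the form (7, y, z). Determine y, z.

3, 0

We need (T + 4I)v = 0.
T + 4I = [[-24, 56, -20], [-12, 28, -10], [-6, 14, 13]].
Row 1: (-24)·7 + (56)·y + (-20)·z = 0
Row 2: (-12)·7 + (28)·y + (-10)·z = 0
Row 3: (-6)·7 + (14)·y + (13)·z = 0
Solving gives y = 3, z = 0.
Check: T·(7, 3, 0) = (-28, -12, 0) = -4·(7, 3, 0).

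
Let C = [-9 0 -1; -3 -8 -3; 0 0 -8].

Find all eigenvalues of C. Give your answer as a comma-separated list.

Set up det(λI - C) = 0.
Expanding along the first row, p(λ) = λ^3 + 25λ^2 + 208λ + 576.
Since p(-9) = 0, λ = -9 is a root.
Dividing by (λ + 9) leaves λ^2 + 16λ + 64.
The quadratic factor is (λ + 8)^2.
Eigenvalues: -9, -8, -8.

-9, -8, -8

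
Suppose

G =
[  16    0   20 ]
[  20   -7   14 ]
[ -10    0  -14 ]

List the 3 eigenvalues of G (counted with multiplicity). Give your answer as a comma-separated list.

-7, -4, 6

The characteristic polynomial is p(s) = det(sI - G).
Expanding along the first row, p(s) = s^3 + 5s^2 - 38s - 168.
Rational-root test: s = 6 gives p(6) = 0.
Dividing by (s - 6) leaves s^2 + 11s + 28.
The quadratic factors as (s + 7)·(s + 4).
Eigenvalues: -7, -4, 6.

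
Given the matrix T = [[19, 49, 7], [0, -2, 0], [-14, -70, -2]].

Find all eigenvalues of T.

The characteristic polynomial is p(λ) = det(λI - T).
Expanding the 3×3 determinant: p(λ) = λ^3 - 15λ^2 + 26λ + 120.
Try λ = 12: p(12) = 0, so 12 is a root.
Factor out (λ - 12): p(λ) = (λ - 12)·(λ^2 - 3λ - 10).
The quadratic factors as (λ + 2)·(λ - 5).
Eigenvalues: -2, 5, 12.

-2, 5, 12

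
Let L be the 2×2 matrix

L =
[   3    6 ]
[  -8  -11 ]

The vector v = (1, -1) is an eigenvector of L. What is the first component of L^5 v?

First find the eigenvalue: Lv = (-3, 3) = -3·(1, -1), so λ = -3.
Then L^5 v = λ^5·v = (-3)^5·(1, -1) = -243·(1, -1) = (-243, 243).

-243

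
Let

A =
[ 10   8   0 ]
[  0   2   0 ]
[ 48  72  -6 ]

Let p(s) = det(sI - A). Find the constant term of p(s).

120

p(s) = s^3 - 6s^2 - 52s + 120.
The constant term is 120.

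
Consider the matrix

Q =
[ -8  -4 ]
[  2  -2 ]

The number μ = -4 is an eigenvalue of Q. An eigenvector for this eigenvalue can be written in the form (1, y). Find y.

We need (Q + 4I)v = 0.
Q + 4I = [[-4, -4], [2, 2]].
Row 1: (-4)·1 + (-4)·y = 0
Row 2: (2)·1 + (2)·y = 0
Solving gives y = -1.
Check: Q·(1, -1) = (-4, 4) = -4·(1, -1).

-1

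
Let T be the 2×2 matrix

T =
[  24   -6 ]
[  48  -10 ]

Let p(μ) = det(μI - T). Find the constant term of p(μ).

48

p(μ) = μ^2 - 14μ + 48.
The constant term is 48.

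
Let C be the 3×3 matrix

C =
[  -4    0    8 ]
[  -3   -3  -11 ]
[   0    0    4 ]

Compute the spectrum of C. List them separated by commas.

-4, -3, 4

The characteristic polynomial is p(μ) = det(μI - C).
Expanding the 3×3 determinant: p(μ) = μ^3 + 3μ^2 - 16μ - 48.
Rational-root test: μ = -4 gives p(-4) = 0.
Factor out (μ + 4): p(μ) = (μ + 4)·(μ^2 - μ - 12).
The quadratic factors as (μ + 3)·(μ - 4).
Eigenvalues: -4, -3, 4.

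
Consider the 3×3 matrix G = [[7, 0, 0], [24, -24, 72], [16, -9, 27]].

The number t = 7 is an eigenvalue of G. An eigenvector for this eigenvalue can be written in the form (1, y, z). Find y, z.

We need (G - 7I)v = 0.
G - 7I = [[0, 0, 0], [24, -31, 72], [16, -9, 20]].
Row 1: (0)·1 + (0)·y + (0)·z = 0
Row 2: (24)·1 + (-31)·y + (72)·z = 0
Row 3: (16)·1 + (-9)·y + (20)·z = 0
Solving gives y = 24, z = 10.
Check: G·(1, 24, 10) = (7, 168, 70) = 7·(1, 24, 10).

24, 10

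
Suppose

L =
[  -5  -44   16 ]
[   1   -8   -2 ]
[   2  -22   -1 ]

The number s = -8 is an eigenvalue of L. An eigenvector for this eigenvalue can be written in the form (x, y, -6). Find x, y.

-12, -3

We need (L + 8I)v = 0.
L + 8I = [[3, -44, 16], [1, 0, -2], [2, -22, 7]].
Row 1: (3)·x + (-44)·y + (16)·-6 = 0
Row 2: (1)·x + (0)·y + (-2)·-6 = 0
Row 3: (2)·x + (-22)·y + (7)·-6 = 0
Solving gives x = -12, y = -3.
Check: L·(-12, -3, -6) = (96, 24, 48) = -8·(-12, -3, -6).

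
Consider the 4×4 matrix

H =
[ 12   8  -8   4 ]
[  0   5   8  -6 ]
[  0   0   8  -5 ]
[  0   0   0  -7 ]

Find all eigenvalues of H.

H is upper triangular, so its eigenvalues are the diagonal entries.
Diagonal: 12, 5, 8, -7.

-7, 5, 8, 12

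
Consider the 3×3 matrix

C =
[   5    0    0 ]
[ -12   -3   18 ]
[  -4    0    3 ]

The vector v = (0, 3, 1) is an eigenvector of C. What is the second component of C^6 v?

2187

First find the eigenvalue: Cv = (0, 9, 3) = 3·(0, 3, 1), so λ = 3.
Then C^6 v = λ^6·v = 3^6·(0, 3, 1) = 729·(0, 3, 1) = (0, 2187, 729).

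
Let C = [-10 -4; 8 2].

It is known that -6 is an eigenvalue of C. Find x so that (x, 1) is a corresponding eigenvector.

We need (C + 6I)v = 0.
C + 6I = [[-4, -4], [8, 8]].
Row 1: (-4)·x + (-4)·1 = 0
Row 2: (8)·x + (8)·1 = 0
Solving gives x = -1.
Check: C·(-1, 1) = (6, -6) = -6·(-1, 1).

-1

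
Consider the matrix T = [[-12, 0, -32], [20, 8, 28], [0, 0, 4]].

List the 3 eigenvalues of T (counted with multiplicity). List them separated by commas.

-12, 4, 8

The characteristic polynomial is p(λ) = det(λI - T).
Expanding the 3×3 determinant: p(λ) = λ^3 - 112λ + 384.
Try λ = 8: p(8) = 0, so 8 is a root.
Dividing by (λ - 8) leaves λ^2 + 8λ - 48.
The quadratic factors as (λ + 12)·(λ - 4).
Eigenvalues: -12, 4, 8.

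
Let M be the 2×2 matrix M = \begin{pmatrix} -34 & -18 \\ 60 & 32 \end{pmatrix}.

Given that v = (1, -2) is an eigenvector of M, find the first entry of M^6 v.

64

First find the eigenvalue: Mv = (2, -4) = 2·(1, -2), so λ = 2.
Then M^6 v = λ^6·v = 2^6·(1, -2) = 64·(1, -2) = (64, -128).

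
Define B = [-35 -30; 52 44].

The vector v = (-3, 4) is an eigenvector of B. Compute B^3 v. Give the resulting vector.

(-375, 500)

First find the eigenvalue: Bv = (-15, 20) = 5·(-3, 4), so λ = 5.
Then B^3 v = λ^3·v = 5^3·(-3, 4) = 125·(-3, 4) = (-375, 500).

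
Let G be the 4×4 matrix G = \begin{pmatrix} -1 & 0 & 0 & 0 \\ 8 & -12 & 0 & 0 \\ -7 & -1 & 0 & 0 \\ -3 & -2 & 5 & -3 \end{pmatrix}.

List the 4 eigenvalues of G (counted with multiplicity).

-12, -3, -1, 0

G is lower triangular, so its eigenvalues are the diagonal entries.
Diagonal: -1, -12, 0, -3.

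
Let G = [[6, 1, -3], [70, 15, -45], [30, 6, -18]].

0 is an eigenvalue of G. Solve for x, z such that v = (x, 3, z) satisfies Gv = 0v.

0, 1

We need (G)v = 0.
G = [[6, 1, -3], [70, 15, -45], [30, 6, -18]].
Row 1: (6)·x + (1)·3 + (-3)·z = 0
Row 2: (70)·x + (15)·3 + (-45)·z = 0
Row 3: (30)·x + (6)·3 + (-18)·z = 0
Solving gives x = 0, z = 1.
Check: G·(0, 3, 1) = (0, 0, 0) = 0·(0, 3, 1).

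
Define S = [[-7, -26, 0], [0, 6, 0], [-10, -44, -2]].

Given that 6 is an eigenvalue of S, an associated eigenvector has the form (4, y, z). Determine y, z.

-2, 6

We need (S - 6I)v = 0.
S - 6I = [[-13, -26, 0], [0, 0, 0], [-10, -44, -8]].
Row 1: (-13)·4 + (-26)·y + (0)·z = 0
Row 2: (0)·4 + (0)·y + (0)·z = 0
Row 3: (-10)·4 + (-44)·y + (-8)·z = 0
Solving gives y = -2, z = 6.
Check: S·(4, -2, 6) = (24, -12, 36) = 6·(4, -2, 6).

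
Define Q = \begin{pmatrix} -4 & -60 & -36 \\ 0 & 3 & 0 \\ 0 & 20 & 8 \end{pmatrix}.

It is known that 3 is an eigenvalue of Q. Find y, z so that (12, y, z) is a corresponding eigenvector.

We need (Q - 3I)v = 0.
Q - 3I = [[-7, -60, -36], [0, 0, 0], [0, 20, 5]].
Row 1: (-7)·12 + (-60)·y + (-36)·z = 0
Row 2: (0)·12 + (0)·y + (0)·z = 0
Row 3: (0)·12 + (20)·y + (5)·z = 0
Solving gives y = 1, z = -4.
Check: Q·(12, 1, -4) = (36, 3, -12) = 3·(12, 1, -4).

1, -4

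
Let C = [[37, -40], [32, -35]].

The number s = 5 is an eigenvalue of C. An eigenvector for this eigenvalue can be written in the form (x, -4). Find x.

We need (C - 5I)v = 0.
C - 5I = [[32, -40], [32, -40]].
Row 1: (32)·x + (-40)·-4 = 0
Row 2: (32)·x + (-40)·-4 = 0
Solving gives x = -5.
Check: C·(-5, -4) = (-25, -20) = 5·(-5, -4).

-5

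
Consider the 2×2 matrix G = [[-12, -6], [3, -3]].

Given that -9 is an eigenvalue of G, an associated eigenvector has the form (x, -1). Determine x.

2

We need (G + 9I)v = 0.
G + 9I = [[-3, -6], [3, 6]].
Row 1: (-3)·x + (-6)·-1 = 0
Row 2: (3)·x + (6)·-1 = 0
Solving gives x = 2.
Check: G·(2, -1) = (-18, 9) = -9·(2, -1).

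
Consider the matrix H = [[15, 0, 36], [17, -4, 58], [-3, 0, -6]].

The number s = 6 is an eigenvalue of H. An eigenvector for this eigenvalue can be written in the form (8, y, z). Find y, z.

2, -2

We need (H - 6I)v = 0.
H - 6I = [[9, 0, 36], [17, -10, 58], [-3, 0, -12]].
Row 1: (9)·8 + (0)·y + (36)·z = 0
Row 2: (17)·8 + (-10)·y + (58)·z = 0
Row 3: (-3)·8 + (0)·y + (-12)·z = 0
Solving gives y = 2, z = -2.
Check: H·(8, 2, -2) = (48, 12, -12) = 6·(8, 2, -2).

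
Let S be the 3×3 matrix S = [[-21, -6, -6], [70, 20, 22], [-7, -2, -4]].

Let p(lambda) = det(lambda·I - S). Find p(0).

0

p(0) = det(0·I − S) = det(−S) = (−1)^3·det(S).
det(S) = 0, so p(0) = 0.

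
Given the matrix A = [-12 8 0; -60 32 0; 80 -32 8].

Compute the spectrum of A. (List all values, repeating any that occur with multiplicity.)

8, 8, 12

Compute the characteristic polynomial p(t) = det(tI - A).
Expanding the 3×3 determinant: p(t) = t^3 - 28t^2 + 256t - 768.
Since p(8) = 0, t = 8 is a root.
Dividing by (t - 8) leaves t^2 - 20t + 96.
The quadratic factors as (t - 8)·(t - 12).
Eigenvalues: 8, 8, 12.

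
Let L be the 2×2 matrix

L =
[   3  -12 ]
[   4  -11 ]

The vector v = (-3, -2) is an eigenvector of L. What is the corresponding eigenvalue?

Compute Lv: L·(-3, -2) = (15, 10).
Since Lv = λv, compare component 1: 15 = λ·-3, so λ = -5.

-5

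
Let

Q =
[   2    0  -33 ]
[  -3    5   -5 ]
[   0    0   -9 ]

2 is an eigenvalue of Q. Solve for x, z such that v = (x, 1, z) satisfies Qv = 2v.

We need (Q - 2I)v = 0.
Q - 2I = [[0, 0, -33], [-3, 3, -5], [0, 0, -11]].
Row 1: (0)·x + (0)·1 + (-33)·z = 0
Row 2: (-3)·x + (3)·1 + (-5)·z = 0
Row 3: (0)·x + (0)·1 + (-11)·z = 0
Solving gives x = 1, z = 0.
Check: Q·(1, 1, 0) = (2, 2, 0) = 2·(1, 1, 0).

1, 0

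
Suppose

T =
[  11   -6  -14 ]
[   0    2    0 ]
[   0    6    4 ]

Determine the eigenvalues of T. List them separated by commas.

2, 4, 11

The characteristic polynomial is p(s) = det(sI - T).
Expanding the 3×3 determinant: p(s) = s^3 - 17s^2 + 74s - 88.
Since p(4) = 0, s = 4 is a root.
Dividing by (s - 4) leaves s^2 - 13s + 22.
The quadratic factors as (s - 2)·(s - 11).
Eigenvalues: 2, 4, 11.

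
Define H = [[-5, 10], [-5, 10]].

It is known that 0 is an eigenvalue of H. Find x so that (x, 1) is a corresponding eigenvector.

We need (H)v = 0.
H = [[-5, 10], [-5, 10]].
Row 1: (-5)·x + (10)·1 = 0
Row 2: (-5)·x + (10)·1 = 0
Solving gives x = 2.
Check: H·(2, 1) = (0, 0) = 0·(2, 1).

2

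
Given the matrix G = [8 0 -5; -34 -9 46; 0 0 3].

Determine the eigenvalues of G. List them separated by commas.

-9, 3, 8

The characteristic polynomial is p(μ) = det(μI - G).
Expanding along the first row, p(μ) = μ^3 - 2μ^2 - 75μ + 216.
Try μ = 3: p(3) = 0, so 3 is a root.
Factor out (μ - 3): p(μ) = (μ - 3)·(μ^2 + μ - 72).
The quadratic factors as (μ + 9)·(μ - 8).
Eigenvalues: -9, 3, 8.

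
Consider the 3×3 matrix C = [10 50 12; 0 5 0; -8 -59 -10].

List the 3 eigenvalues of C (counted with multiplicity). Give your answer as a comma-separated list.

Compute the characteristic polynomial p(s) = det(sI - C).
Expanding the 3×3 determinant: p(s) = s^3 - 5s^2 - 4s + 20.
Since p(-2) = 0, s = -2 is a root.
Dividing by (s + 2) leaves s^2 - 7s + 10.
The quadratic factors as (s - 2)·(s - 5).
Eigenvalues: -2, 2, 5.

-2, 2, 5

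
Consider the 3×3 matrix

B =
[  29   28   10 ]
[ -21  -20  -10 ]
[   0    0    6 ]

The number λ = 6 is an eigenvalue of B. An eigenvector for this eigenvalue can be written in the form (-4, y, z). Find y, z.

4, -2

We need (B - 6I)v = 0.
B - 6I = [[23, 28, 10], [-21, -26, -10], [0, 0, 0]].
Row 1: (23)·-4 + (28)·y + (10)·z = 0
Row 2: (-21)·-4 + (-26)·y + (-10)·z = 0
Row 3: (0)·-4 + (0)·y + (0)·z = 0
Solving gives y = 4, z = -2.
Check: B·(-4, 4, -2) = (-24, 24, -12) = 6·(-4, 4, -2).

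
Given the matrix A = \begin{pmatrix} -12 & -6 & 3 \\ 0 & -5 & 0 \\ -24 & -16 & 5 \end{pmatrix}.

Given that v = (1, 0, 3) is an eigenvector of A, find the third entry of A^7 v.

First find the eigenvalue: Av = (-3, 0, -9) = -3·(1, 0, 3), so λ = -3.
Then A^7 v = λ^7·v = (-3)^7·(1, 0, 3) = -2187·(1, 0, 3) = (-2187, 0, -6561).

-6561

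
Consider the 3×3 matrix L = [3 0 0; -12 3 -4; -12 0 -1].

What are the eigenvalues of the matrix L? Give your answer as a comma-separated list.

Set up det(sI - L) = 0.
Expanding the 3×3 determinant: p(s) = s^3 - 5s^2 + 3s + 9.
Try s = -1: p(-1) = 0, so -1 is a root.
Dividing by (s + 1) leaves s^2 - 6s + 9.
The quadratic factor is (s - 3)^2.
Eigenvalues: -1, 3, 3.

-1, 3, 3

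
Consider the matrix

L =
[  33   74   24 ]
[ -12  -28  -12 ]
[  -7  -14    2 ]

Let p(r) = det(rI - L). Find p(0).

72

p(0) = det(0·I − L) = det(−L) = (−1)^3·det(L).
det(L) = -72, so p(0) = 72.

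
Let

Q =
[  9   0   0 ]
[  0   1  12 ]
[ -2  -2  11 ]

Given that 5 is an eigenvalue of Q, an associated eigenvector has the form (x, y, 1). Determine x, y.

We need (Q - 5I)v = 0.
Q - 5I = [[4, 0, 0], [0, -4, 12], [-2, -2, 6]].
Row 1: (4)·x + (0)·y + (0)·1 = 0
Row 2: (0)·x + (-4)·y + (12)·1 = 0
Row 3: (-2)·x + (-2)·y + (6)·1 = 0
Solving gives x = 0, y = 3.
Check: Q·(0, 3, 1) = (0, 15, 5) = 5·(0, 3, 1).

0, 3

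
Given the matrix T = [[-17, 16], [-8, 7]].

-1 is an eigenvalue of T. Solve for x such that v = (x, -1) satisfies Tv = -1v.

We need (T + 1I)v = 0.
T + 1I = [[-16, 16], [-8, 8]].
Row 1: (-16)·x + (16)·-1 = 0
Row 2: (-8)·x + (8)·-1 = 0
Solving gives x = -1.
Check: T·(-1, -1) = (1, 1) = -1·(-1, -1).

-1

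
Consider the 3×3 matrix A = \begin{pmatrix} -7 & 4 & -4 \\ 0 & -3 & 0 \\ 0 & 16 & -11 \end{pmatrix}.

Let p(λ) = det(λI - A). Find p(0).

p(0) = det(0·I − A) = det(−A) = (−1)^3·det(A).
det(A) = -231, so p(0) = 231.

231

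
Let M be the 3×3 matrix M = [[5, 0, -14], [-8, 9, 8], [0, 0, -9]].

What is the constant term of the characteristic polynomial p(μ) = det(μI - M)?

405

p(0) = det(0·I − M) = det(−M) = (−1)^3·det(M).
det(M) = -405, so p(0) = 405.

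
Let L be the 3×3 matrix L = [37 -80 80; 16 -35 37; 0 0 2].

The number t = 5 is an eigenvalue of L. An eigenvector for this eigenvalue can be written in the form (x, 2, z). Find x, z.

We need (L - 5I)v = 0.
L - 5I = [[32, -80, 80], [16, -40, 37], [0, 0, -3]].
Row 1: (32)·x + (-80)·2 + (80)·z = 0
Row 2: (16)·x + (-40)·2 + (37)·z = 0
Row 3: (0)·x + (0)·2 + (-3)·z = 0
Solving gives x = 5, z = 0.
Check: L·(5, 2, 0) = (25, 10, 0) = 5·(5, 2, 0).

5, 0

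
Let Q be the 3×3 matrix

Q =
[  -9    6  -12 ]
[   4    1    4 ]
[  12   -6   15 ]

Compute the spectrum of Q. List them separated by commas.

1, 3, 3

The characteristic polynomial is p(s) = det(sI - Q).
Cofactor expansion gives p(s) = s^3 - 7s^2 + 15s - 9.
Try s = 1: p(1) = 0, so 1 is a root.
Factor out (s - 1): p(s) = (s - 1)·(s^2 - 6s + 9).
The quadratic factor is (s - 3)^2.
Eigenvalues: 1, 3, 3.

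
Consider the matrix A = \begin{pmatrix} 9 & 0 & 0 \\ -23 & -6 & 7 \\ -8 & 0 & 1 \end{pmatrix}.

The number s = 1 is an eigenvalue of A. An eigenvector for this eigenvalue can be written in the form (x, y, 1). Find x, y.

0, 1

We need (A - 1I)v = 0.
A - 1I = [[8, 0, 0], [-23, -7, 7], [-8, 0, 0]].
Row 1: (8)·x + (0)·y + (0)·1 = 0
Row 2: (-23)·x + (-7)·y + (7)·1 = 0
Row 3: (-8)·x + (0)·y + (0)·1 = 0
Solving gives x = 0, y = 1.
Check: A·(0, 1, 1) = (0, 1, 1) = 1·(0, 1, 1).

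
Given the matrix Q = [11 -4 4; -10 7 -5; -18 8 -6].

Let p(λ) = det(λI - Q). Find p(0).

p(0) = det(0·I − Q) = det(−Q) = (−1)^3·det(Q).
det(Q) = 42, so p(0) = -42.

-42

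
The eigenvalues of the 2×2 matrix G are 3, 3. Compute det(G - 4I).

If G has eigenvalues 3, 3, then G - 4I has eigenvalues -1, -1.
det(G - 4I) = (-1) · (-1) = 1.

1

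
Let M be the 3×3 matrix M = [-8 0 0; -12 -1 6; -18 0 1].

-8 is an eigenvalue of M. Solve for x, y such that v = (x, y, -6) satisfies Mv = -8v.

We need (M + 8I)v = 0.
M + 8I = [[0, 0, 0], [-12, 7, 6], [-18, 0, 9]].
Row 1: (0)·x + (0)·y + (0)·-6 = 0
Row 2: (-12)·x + (7)·y + (6)·-6 = 0
Row 3: (-18)·x + (0)·y + (9)·-6 = 0
Solving gives x = -3, y = 0.
Check: M·(-3, 0, -6) = (24, 0, 48) = -8·(-3, 0, -6).

-3, 0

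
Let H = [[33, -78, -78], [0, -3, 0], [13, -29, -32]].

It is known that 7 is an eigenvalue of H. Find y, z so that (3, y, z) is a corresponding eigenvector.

We need (H - 7I)v = 0.
H - 7I = [[26, -78, -78], [0, -10, 0], [13, -29, -39]].
Row 1: (26)·3 + (-78)·y + (-78)·z = 0
Row 2: (0)·3 + (-10)·y + (0)·z = 0
Row 3: (13)·3 + (-29)·y + (-39)·z = 0
Solving gives y = 0, z = 1.
Check: H·(3, 0, 1) = (21, 0, 7) = 7·(3, 0, 1).

0, 1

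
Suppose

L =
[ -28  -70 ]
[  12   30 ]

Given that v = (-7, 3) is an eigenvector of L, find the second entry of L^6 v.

192

First find the eigenvalue: Lv = (-14, 6) = 2·(-7, 3), so λ = 2.
Then L^6 v = λ^6·v = 2^6·(-7, 3) = 64·(-7, 3) = (-448, 192).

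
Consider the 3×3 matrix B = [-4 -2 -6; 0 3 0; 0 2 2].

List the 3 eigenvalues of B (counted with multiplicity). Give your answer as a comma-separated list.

-4, 2, 3

The characteristic polynomial is p(λ) = det(λI - B).
Expanding along the first row, p(λ) = λ^3 - λ^2 - 14λ + 24.
Rational-root test: λ = -4 gives p(-4) = 0.
Factor out (λ + 4): p(λ) = (λ + 4)·(λ^2 - 5λ + 6).
The quadratic factors as (λ - 2)·(λ - 3).
Eigenvalues: -4, 2, 3.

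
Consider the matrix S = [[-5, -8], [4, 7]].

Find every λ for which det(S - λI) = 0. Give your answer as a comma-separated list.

det(S - sI) = (-5 - s)(7 - s) - (-8)·(4) = s^2 - 2s - 3.
This factors as (s + 1)·(s - 3) = 0.
Eigenvalues: -1, 3.

-1, 3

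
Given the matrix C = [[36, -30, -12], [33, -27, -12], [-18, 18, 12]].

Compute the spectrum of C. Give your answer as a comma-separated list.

3, 6, 12

Compute the characteristic polynomial p(lambda) = det(lambda·I - C).
Expanding the 3×3 determinant: p(lambda) = lambda^3 - 21·lambda^2 + 126·lambda - 216.
Since p(3) = 0, lambda = 3 is a root.
Factor out (lambda - 3): p(lambda) = (lambda - 3)·(lambda^2 - 18·lambda + 72).
The quadratic factors as (lambda - 6)·(lambda - 12).
Eigenvalues: 3, 6, 12.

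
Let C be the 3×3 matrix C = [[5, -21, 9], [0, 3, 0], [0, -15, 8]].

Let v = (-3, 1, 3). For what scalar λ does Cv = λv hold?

3

Compute Cv: C·(-3, 1, 3) = (-9, 3, 9).
Since Cv = λv, compare component 1: -9 = λ·-3, so λ = 3.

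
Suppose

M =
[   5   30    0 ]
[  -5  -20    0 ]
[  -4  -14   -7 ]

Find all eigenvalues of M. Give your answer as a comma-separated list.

Set up det(tI - M) = 0.
Expanding the 3×3 determinant: p(t) = t^3 + 22t^2 + 155t + 350.
Try t = -10: p(-10) = 0, so -10 is a root.
Factor out (t + 10): p(t) = (t + 10)·(t^2 + 12t + 35).
The quadratic factors as (t + 7)·(t + 5).
Eigenvalues: -10, -7, -5.

-10, -7, -5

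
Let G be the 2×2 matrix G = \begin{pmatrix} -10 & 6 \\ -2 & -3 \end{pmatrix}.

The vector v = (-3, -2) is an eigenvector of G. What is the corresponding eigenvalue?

Compute Gv: G·(-3, -2) = (18, 12).
Since Gv = λv, compare component 1: 18 = λ·-3, so λ = -6.

-6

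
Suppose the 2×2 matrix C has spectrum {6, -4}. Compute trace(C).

trace(C) is the sum of the eigenvalues: (6) + (-4) = 2.

2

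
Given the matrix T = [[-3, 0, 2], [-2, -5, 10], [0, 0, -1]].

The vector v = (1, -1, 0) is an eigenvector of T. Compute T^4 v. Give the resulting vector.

First find the eigenvalue: Tv = (-3, 3, 0) = -3·(1, -1, 0), so λ = -3.
Then T^4 v = λ^4·v = (-3)^4·(1, -1, 0) = 81·(1, -1, 0) = (81, -81, 0).

(81, -81, 0)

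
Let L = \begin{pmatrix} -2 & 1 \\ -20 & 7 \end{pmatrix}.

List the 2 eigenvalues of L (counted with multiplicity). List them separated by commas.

det(L - tI) = (-2 - t)(7 - t) - (1)·(-20) = t^2 - 5t + 6.
This factors as (t - 2)·(t - 3) = 0.
Eigenvalues: 2, 3.

2, 3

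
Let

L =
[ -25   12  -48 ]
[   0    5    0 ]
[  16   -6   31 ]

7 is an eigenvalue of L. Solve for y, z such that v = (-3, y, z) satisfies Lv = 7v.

We need (L - 7I)v = 0.
L - 7I = [[-32, 12, -48], [0, -2, 0], [16, -6, 24]].
Row 1: (-32)·-3 + (12)·y + (-48)·z = 0
Row 2: (0)·-3 + (-2)·y + (0)·z = 0
Row 3: (16)·-3 + (-6)·y + (24)·z = 0
Solving gives y = 0, z = 2.
Check: L·(-3, 0, 2) = (-21, 0, 14) = 7·(-3, 0, 2).

0, 2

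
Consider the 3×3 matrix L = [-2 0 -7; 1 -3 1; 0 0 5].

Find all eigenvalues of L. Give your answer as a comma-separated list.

The characteristic polynomial is p(r) = det(rI - L).
Expanding the 3×3 determinant: p(r) = r^3 - 19r - 30.
Rational-root test: r = -2 gives p(-2) = 0.
Factor out (r + 2): p(r) = (r + 2)·(r^2 - 2r - 15).
The quadratic factors as (r + 3)·(r - 5).
Eigenvalues: -3, -2, 5.

-3, -2, 5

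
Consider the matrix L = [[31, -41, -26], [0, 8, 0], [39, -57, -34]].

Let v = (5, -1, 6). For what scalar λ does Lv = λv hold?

8

Compute Lv: L·(5, -1, 6) = (40, -8, 48).
Since Lv = λv, compare component 1: 40 = λ·5, so λ = 8.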